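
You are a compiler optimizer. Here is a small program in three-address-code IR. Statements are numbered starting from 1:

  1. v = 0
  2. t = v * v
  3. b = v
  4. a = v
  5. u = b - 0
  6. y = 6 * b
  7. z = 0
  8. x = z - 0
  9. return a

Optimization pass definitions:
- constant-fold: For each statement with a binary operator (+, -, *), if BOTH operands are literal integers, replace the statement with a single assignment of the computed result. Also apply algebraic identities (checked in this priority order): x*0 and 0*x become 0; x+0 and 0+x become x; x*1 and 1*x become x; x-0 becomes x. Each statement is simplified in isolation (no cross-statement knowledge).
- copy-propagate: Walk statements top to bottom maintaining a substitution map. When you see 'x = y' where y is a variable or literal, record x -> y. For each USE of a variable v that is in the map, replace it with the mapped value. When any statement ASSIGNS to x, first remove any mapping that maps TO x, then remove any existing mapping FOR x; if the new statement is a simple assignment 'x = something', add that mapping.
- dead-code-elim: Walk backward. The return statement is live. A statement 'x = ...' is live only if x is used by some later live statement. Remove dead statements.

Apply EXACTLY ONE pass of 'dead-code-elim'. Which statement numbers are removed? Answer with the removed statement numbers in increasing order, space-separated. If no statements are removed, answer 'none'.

Backward liveness scan:
Stmt 1 'v = 0': KEEP (v is live); live-in = []
Stmt 2 't = v * v': DEAD (t not in live set ['v'])
Stmt 3 'b = v': DEAD (b not in live set ['v'])
Stmt 4 'a = v': KEEP (a is live); live-in = ['v']
Stmt 5 'u = b - 0': DEAD (u not in live set ['a'])
Stmt 6 'y = 6 * b': DEAD (y not in live set ['a'])
Stmt 7 'z = 0': DEAD (z not in live set ['a'])
Stmt 8 'x = z - 0': DEAD (x not in live set ['a'])
Stmt 9 'return a': KEEP (return); live-in = ['a']
Removed statement numbers: [2, 3, 5, 6, 7, 8]
Surviving IR:
  v = 0
  a = v
  return a

Answer: 2 3 5 6 7 8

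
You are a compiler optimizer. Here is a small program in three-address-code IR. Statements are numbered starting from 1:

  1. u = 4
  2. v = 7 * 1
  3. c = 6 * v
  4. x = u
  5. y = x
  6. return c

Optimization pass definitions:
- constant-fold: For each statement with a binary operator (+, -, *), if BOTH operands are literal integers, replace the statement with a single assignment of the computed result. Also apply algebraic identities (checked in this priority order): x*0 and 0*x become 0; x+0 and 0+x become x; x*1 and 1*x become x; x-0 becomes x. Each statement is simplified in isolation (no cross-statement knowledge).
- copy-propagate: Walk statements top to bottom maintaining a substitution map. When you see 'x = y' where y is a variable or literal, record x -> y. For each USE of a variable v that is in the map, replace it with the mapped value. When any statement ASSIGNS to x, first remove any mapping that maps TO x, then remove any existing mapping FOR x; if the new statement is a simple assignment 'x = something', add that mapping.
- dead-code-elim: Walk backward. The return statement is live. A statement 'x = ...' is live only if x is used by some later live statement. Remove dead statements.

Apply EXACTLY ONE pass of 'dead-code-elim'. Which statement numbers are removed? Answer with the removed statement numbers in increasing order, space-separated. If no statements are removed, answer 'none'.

Answer: 1 4 5

Derivation:
Backward liveness scan:
Stmt 1 'u = 4': DEAD (u not in live set [])
Stmt 2 'v = 7 * 1': KEEP (v is live); live-in = []
Stmt 3 'c = 6 * v': KEEP (c is live); live-in = ['v']
Stmt 4 'x = u': DEAD (x not in live set ['c'])
Stmt 5 'y = x': DEAD (y not in live set ['c'])
Stmt 6 'return c': KEEP (return); live-in = ['c']
Removed statement numbers: [1, 4, 5]
Surviving IR:
  v = 7 * 1
  c = 6 * v
  return c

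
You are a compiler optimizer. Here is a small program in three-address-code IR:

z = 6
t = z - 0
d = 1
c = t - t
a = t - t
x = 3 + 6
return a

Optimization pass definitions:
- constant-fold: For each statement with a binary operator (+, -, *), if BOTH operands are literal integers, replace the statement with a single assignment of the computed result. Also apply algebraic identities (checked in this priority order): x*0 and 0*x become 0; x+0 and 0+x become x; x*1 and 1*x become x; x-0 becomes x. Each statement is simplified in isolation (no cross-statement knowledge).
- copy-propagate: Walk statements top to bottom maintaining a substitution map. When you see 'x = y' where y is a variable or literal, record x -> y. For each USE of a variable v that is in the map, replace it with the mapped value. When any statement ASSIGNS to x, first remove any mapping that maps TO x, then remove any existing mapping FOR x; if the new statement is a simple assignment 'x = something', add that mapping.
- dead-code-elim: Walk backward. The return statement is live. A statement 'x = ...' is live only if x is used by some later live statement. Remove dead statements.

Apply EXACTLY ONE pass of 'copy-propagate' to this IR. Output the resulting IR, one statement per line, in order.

Applying copy-propagate statement-by-statement:
  [1] z = 6  (unchanged)
  [2] t = z - 0  -> t = 6 - 0
  [3] d = 1  (unchanged)
  [4] c = t - t  (unchanged)
  [5] a = t - t  (unchanged)
  [6] x = 3 + 6  (unchanged)
  [7] return a  (unchanged)
Result (7 stmts):
  z = 6
  t = 6 - 0
  d = 1
  c = t - t
  a = t - t
  x = 3 + 6
  return a

Answer: z = 6
t = 6 - 0
d = 1
c = t - t
a = t - t
x = 3 + 6
return a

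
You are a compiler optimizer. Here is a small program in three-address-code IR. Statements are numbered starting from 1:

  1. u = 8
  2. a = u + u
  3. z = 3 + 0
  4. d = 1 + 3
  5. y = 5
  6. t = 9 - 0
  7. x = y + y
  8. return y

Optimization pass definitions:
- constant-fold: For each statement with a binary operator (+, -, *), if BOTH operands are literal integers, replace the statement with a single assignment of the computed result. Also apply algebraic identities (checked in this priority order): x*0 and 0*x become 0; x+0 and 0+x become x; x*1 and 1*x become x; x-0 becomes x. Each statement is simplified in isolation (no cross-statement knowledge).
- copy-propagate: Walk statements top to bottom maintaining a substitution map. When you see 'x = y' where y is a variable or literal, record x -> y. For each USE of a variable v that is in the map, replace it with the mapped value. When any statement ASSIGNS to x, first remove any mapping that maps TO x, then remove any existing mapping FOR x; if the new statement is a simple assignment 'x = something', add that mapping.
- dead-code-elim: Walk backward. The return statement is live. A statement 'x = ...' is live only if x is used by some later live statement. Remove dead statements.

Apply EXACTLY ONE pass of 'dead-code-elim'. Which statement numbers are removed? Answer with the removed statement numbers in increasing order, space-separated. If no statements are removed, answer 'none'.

Backward liveness scan:
Stmt 1 'u = 8': DEAD (u not in live set [])
Stmt 2 'a = u + u': DEAD (a not in live set [])
Stmt 3 'z = 3 + 0': DEAD (z not in live set [])
Stmt 4 'd = 1 + 3': DEAD (d not in live set [])
Stmt 5 'y = 5': KEEP (y is live); live-in = []
Stmt 6 't = 9 - 0': DEAD (t not in live set ['y'])
Stmt 7 'x = y + y': DEAD (x not in live set ['y'])
Stmt 8 'return y': KEEP (return); live-in = ['y']
Removed statement numbers: [1, 2, 3, 4, 6, 7]
Surviving IR:
  y = 5
  return y

Answer: 1 2 3 4 6 7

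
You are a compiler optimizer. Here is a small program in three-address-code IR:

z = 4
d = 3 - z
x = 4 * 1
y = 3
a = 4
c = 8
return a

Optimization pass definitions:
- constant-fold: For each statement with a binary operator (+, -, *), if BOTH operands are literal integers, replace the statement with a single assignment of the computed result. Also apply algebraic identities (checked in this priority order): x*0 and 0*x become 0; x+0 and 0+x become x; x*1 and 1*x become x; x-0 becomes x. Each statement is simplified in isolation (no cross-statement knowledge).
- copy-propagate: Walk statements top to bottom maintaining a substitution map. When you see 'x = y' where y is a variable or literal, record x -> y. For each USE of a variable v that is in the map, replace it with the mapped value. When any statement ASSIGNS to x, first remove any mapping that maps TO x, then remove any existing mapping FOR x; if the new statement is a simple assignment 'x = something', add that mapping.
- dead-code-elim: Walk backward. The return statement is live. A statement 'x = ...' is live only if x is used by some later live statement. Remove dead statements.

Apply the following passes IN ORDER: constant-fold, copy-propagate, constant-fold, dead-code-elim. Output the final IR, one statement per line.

Initial IR:
  z = 4
  d = 3 - z
  x = 4 * 1
  y = 3
  a = 4
  c = 8
  return a
After constant-fold (7 stmts):
  z = 4
  d = 3 - z
  x = 4
  y = 3
  a = 4
  c = 8
  return a
After copy-propagate (7 stmts):
  z = 4
  d = 3 - 4
  x = 4
  y = 3
  a = 4
  c = 8
  return 4
After constant-fold (7 stmts):
  z = 4
  d = -1
  x = 4
  y = 3
  a = 4
  c = 8
  return 4
After dead-code-elim (1 stmts):
  return 4

Answer: return 4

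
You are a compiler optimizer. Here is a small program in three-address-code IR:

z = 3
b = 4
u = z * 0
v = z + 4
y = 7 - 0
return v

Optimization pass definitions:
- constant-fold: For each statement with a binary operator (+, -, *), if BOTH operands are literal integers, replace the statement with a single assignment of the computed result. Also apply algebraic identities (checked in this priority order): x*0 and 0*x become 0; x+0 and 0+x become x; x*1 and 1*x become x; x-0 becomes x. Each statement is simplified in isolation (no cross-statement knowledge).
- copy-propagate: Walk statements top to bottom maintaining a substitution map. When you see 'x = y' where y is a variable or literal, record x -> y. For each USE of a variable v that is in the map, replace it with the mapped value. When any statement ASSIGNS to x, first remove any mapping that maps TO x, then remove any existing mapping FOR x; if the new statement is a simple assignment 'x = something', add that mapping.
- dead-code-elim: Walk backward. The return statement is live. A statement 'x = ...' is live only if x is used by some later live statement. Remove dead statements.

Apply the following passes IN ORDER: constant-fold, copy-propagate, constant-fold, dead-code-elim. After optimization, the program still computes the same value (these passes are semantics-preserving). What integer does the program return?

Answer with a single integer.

Answer: 7

Derivation:
Initial IR:
  z = 3
  b = 4
  u = z * 0
  v = z + 4
  y = 7 - 0
  return v
After constant-fold (6 stmts):
  z = 3
  b = 4
  u = 0
  v = z + 4
  y = 7
  return v
After copy-propagate (6 stmts):
  z = 3
  b = 4
  u = 0
  v = 3 + 4
  y = 7
  return v
After constant-fold (6 stmts):
  z = 3
  b = 4
  u = 0
  v = 7
  y = 7
  return v
After dead-code-elim (2 stmts):
  v = 7
  return v
Evaluate:
  z = 3  =>  z = 3
  b = 4  =>  b = 4
  u = z * 0  =>  u = 0
  v = z + 4  =>  v = 7
  y = 7 - 0  =>  y = 7
  return v = 7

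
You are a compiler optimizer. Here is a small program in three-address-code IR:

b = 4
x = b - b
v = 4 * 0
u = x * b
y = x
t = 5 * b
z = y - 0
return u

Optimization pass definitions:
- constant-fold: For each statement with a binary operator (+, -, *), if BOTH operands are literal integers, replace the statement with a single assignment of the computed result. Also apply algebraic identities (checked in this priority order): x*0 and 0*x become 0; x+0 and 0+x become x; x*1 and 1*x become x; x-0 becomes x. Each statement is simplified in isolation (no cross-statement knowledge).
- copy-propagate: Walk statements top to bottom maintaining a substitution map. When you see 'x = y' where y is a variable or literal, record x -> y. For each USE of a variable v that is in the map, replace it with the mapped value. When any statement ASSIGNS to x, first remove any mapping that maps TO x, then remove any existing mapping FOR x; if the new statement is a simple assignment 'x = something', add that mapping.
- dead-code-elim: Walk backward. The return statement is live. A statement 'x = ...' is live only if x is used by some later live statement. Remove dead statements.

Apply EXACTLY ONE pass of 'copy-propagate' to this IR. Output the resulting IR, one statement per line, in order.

Answer: b = 4
x = 4 - 4
v = 4 * 0
u = x * 4
y = x
t = 5 * 4
z = x - 0
return u

Derivation:
Applying copy-propagate statement-by-statement:
  [1] b = 4  (unchanged)
  [2] x = b - b  -> x = 4 - 4
  [3] v = 4 * 0  (unchanged)
  [4] u = x * b  -> u = x * 4
  [5] y = x  (unchanged)
  [6] t = 5 * b  -> t = 5 * 4
  [7] z = y - 0  -> z = x - 0
  [8] return u  (unchanged)
Result (8 stmts):
  b = 4
  x = 4 - 4
  v = 4 * 0
  u = x * 4
  y = x
  t = 5 * 4
  z = x - 0
  return u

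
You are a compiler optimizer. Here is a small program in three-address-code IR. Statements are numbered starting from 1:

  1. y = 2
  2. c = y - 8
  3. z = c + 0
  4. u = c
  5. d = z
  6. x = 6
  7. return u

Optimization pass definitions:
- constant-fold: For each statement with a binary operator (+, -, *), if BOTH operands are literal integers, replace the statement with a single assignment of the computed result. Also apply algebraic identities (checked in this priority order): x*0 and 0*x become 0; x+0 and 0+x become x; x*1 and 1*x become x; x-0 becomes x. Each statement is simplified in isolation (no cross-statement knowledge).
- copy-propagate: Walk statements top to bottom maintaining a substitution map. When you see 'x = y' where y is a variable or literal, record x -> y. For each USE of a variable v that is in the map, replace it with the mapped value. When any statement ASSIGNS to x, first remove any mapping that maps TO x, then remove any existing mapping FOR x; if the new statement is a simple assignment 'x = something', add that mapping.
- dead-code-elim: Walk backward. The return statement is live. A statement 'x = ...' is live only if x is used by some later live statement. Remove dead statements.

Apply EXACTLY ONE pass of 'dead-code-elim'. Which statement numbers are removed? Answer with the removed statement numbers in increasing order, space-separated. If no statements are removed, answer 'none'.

Answer: 3 5 6

Derivation:
Backward liveness scan:
Stmt 1 'y = 2': KEEP (y is live); live-in = []
Stmt 2 'c = y - 8': KEEP (c is live); live-in = ['y']
Stmt 3 'z = c + 0': DEAD (z not in live set ['c'])
Stmt 4 'u = c': KEEP (u is live); live-in = ['c']
Stmt 5 'd = z': DEAD (d not in live set ['u'])
Stmt 6 'x = 6': DEAD (x not in live set ['u'])
Stmt 7 'return u': KEEP (return); live-in = ['u']
Removed statement numbers: [3, 5, 6]
Surviving IR:
  y = 2
  c = y - 8
  u = c
  return u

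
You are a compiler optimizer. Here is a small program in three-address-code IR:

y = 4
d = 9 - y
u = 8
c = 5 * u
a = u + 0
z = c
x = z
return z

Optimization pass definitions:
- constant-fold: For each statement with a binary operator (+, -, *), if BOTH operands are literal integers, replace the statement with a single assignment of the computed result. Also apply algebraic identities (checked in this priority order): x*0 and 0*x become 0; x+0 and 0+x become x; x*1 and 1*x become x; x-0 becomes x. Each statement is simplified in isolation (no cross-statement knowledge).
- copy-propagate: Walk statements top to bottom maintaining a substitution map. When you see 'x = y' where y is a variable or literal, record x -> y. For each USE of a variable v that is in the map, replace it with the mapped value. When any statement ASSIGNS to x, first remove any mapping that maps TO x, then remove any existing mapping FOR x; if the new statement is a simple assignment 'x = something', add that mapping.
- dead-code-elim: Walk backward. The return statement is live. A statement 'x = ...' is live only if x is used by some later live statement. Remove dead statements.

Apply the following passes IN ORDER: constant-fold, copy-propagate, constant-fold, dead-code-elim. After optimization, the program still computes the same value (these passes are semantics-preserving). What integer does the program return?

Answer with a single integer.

Answer: 40

Derivation:
Initial IR:
  y = 4
  d = 9 - y
  u = 8
  c = 5 * u
  a = u + 0
  z = c
  x = z
  return z
After constant-fold (8 stmts):
  y = 4
  d = 9 - y
  u = 8
  c = 5 * u
  a = u
  z = c
  x = z
  return z
After copy-propagate (8 stmts):
  y = 4
  d = 9 - 4
  u = 8
  c = 5 * 8
  a = 8
  z = c
  x = c
  return c
After constant-fold (8 stmts):
  y = 4
  d = 5
  u = 8
  c = 40
  a = 8
  z = c
  x = c
  return c
After dead-code-elim (2 stmts):
  c = 40
  return c
Evaluate:
  y = 4  =>  y = 4
  d = 9 - y  =>  d = 5
  u = 8  =>  u = 8
  c = 5 * u  =>  c = 40
  a = u + 0  =>  a = 8
  z = c  =>  z = 40
  x = z  =>  x = 40
  return z = 40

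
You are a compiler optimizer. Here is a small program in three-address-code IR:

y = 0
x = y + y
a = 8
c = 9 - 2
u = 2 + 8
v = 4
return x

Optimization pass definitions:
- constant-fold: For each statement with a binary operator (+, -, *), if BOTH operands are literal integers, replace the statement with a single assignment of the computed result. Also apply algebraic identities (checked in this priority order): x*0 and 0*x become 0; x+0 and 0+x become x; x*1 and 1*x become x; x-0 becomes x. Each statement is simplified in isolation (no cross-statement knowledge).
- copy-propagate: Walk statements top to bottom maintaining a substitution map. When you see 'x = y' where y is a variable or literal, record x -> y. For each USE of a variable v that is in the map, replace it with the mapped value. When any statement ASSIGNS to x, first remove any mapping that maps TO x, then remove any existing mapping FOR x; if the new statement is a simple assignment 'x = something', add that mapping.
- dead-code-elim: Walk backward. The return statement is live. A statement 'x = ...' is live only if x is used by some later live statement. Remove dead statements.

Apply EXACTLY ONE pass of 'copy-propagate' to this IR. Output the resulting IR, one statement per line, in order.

Answer: y = 0
x = 0 + 0
a = 8
c = 9 - 2
u = 2 + 8
v = 4
return x

Derivation:
Applying copy-propagate statement-by-statement:
  [1] y = 0  (unchanged)
  [2] x = y + y  -> x = 0 + 0
  [3] a = 8  (unchanged)
  [4] c = 9 - 2  (unchanged)
  [5] u = 2 + 8  (unchanged)
  [6] v = 4  (unchanged)
  [7] return x  (unchanged)
Result (7 stmts):
  y = 0
  x = 0 + 0
  a = 8
  c = 9 - 2
  u = 2 + 8
  v = 4
  return x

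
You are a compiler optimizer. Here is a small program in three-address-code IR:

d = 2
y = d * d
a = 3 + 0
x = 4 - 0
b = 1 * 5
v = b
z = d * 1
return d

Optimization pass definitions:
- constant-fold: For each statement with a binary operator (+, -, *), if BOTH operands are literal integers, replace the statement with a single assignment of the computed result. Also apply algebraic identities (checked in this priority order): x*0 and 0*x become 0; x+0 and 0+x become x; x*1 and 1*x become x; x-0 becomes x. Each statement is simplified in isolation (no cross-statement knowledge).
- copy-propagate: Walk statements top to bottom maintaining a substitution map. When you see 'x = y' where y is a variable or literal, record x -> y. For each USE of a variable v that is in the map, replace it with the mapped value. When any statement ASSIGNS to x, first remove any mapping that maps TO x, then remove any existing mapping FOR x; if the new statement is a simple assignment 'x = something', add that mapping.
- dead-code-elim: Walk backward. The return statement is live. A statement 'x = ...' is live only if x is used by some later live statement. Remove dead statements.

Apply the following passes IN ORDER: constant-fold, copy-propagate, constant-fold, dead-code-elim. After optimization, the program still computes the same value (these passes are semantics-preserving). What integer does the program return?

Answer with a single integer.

Answer: 2

Derivation:
Initial IR:
  d = 2
  y = d * d
  a = 3 + 0
  x = 4 - 0
  b = 1 * 5
  v = b
  z = d * 1
  return d
After constant-fold (8 stmts):
  d = 2
  y = d * d
  a = 3
  x = 4
  b = 5
  v = b
  z = d
  return d
After copy-propagate (8 stmts):
  d = 2
  y = 2 * 2
  a = 3
  x = 4
  b = 5
  v = 5
  z = 2
  return 2
After constant-fold (8 stmts):
  d = 2
  y = 4
  a = 3
  x = 4
  b = 5
  v = 5
  z = 2
  return 2
After dead-code-elim (1 stmts):
  return 2
Evaluate:
  d = 2  =>  d = 2
  y = d * d  =>  y = 4
  a = 3 + 0  =>  a = 3
  x = 4 - 0  =>  x = 4
  b = 1 * 5  =>  b = 5
  v = b  =>  v = 5
  z = d * 1  =>  z = 2
  return d = 2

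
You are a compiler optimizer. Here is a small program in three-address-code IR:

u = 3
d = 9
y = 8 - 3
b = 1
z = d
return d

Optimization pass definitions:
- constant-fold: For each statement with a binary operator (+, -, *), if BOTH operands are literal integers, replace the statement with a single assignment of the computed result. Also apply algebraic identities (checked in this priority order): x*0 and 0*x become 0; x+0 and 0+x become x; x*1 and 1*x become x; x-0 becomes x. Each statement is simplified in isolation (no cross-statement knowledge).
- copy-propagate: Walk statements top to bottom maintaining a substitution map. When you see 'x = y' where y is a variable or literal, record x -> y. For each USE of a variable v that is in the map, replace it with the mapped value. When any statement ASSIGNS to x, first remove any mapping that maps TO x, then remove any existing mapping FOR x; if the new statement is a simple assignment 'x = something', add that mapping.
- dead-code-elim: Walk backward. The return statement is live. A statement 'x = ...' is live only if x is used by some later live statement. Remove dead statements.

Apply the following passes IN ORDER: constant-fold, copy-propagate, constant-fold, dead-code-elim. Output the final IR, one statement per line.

Answer: return 9

Derivation:
Initial IR:
  u = 3
  d = 9
  y = 8 - 3
  b = 1
  z = d
  return d
After constant-fold (6 stmts):
  u = 3
  d = 9
  y = 5
  b = 1
  z = d
  return d
After copy-propagate (6 stmts):
  u = 3
  d = 9
  y = 5
  b = 1
  z = 9
  return 9
After constant-fold (6 stmts):
  u = 3
  d = 9
  y = 5
  b = 1
  z = 9
  return 9
After dead-code-elim (1 stmts):
  return 9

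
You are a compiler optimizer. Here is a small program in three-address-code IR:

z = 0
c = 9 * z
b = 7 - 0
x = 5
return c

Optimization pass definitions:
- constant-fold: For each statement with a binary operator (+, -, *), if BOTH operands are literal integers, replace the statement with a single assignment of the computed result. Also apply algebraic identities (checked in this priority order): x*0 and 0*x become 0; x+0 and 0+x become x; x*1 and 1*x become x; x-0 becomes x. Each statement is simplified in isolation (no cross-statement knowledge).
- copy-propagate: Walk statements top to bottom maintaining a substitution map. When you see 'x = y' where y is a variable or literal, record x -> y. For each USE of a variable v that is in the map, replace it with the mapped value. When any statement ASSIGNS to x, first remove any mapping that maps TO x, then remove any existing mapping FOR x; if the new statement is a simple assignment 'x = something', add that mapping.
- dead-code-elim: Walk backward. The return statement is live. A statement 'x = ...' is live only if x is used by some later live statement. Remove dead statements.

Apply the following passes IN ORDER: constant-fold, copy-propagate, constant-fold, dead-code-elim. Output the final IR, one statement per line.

Initial IR:
  z = 0
  c = 9 * z
  b = 7 - 0
  x = 5
  return c
After constant-fold (5 stmts):
  z = 0
  c = 9 * z
  b = 7
  x = 5
  return c
After copy-propagate (5 stmts):
  z = 0
  c = 9 * 0
  b = 7
  x = 5
  return c
After constant-fold (5 stmts):
  z = 0
  c = 0
  b = 7
  x = 5
  return c
After dead-code-elim (2 stmts):
  c = 0
  return c

Answer: c = 0
return c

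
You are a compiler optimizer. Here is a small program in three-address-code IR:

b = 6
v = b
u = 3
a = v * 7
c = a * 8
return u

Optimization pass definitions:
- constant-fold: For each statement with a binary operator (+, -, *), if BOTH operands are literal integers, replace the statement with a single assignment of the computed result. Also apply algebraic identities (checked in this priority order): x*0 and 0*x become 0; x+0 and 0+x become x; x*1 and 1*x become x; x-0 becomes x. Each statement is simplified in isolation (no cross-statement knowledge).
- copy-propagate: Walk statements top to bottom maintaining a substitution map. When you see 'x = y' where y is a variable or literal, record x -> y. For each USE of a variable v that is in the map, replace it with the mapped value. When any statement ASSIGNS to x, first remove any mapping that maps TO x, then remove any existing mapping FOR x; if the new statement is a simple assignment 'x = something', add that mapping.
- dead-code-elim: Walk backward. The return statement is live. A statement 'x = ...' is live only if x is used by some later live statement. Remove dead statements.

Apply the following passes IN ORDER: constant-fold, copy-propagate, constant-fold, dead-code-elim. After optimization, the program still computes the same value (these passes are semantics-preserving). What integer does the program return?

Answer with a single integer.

Answer: 3

Derivation:
Initial IR:
  b = 6
  v = b
  u = 3
  a = v * 7
  c = a * 8
  return u
After constant-fold (6 stmts):
  b = 6
  v = b
  u = 3
  a = v * 7
  c = a * 8
  return u
After copy-propagate (6 stmts):
  b = 6
  v = 6
  u = 3
  a = 6 * 7
  c = a * 8
  return 3
After constant-fold (6 stmts):
  b = 6
  v = 6
  u = 3
  a = 42
  c = a * 8
  return 3
After dead-code-elim (1 stmts):
  return 3
Evaluate:
  b = 6  =>  b = 6
  v = b  =>  v = 6
  u = 3  =>  u = 3
  a = v * 7  =>  a = 42
  c = a * 8  =>  c = 336
  return u = 3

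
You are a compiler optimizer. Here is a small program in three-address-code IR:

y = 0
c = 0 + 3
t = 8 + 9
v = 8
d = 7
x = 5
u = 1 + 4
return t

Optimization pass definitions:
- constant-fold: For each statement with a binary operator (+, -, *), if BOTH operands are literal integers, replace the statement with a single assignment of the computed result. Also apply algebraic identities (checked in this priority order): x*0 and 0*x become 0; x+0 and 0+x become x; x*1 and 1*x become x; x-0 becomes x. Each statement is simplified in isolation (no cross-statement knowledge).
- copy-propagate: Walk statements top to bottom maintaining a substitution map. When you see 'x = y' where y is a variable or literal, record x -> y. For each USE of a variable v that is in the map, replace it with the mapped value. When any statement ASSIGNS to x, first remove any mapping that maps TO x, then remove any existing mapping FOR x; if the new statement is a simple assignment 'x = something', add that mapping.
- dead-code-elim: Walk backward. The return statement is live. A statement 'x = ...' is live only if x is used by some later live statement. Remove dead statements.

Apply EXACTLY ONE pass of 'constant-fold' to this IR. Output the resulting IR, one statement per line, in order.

Answer: y = 0
c = 3
t = 17
v = 8
d = 7
x = 5
u = 5
return t

Derivation:
Applying constant-fold statement-by-statement:
  [1] y = 0  (unchanged)
  [2] c = 0 + 3  -> c = 3
  [3] t = 8 + 9  -> t = 17
  [4] v = 8  (unchanged)
  [5] d = 7  (unchanged)
  [6] x = 5  (unchanged)
  [7] u = 1 + 4  -> u = 5
  [8] return t  (unchanged)
Result (8 stmts):
  y = 0
  c = 3
  t = 17
  v = 8
  d = 7
  x = 5
  u = 5
  return t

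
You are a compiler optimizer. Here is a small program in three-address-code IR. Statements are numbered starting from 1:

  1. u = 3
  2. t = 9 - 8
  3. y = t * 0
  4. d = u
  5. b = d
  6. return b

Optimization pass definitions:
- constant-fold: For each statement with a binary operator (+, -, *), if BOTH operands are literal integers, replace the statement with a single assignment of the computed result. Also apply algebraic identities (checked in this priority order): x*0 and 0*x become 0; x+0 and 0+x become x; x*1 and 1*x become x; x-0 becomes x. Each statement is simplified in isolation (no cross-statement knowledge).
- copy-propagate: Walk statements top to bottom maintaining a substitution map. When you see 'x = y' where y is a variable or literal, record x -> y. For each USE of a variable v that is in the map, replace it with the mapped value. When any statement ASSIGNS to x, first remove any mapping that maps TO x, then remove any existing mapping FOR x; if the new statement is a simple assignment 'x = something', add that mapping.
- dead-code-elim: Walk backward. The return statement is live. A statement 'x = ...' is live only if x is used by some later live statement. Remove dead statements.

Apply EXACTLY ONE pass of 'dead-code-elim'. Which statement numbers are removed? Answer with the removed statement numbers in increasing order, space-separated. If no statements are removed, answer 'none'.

Answer: 2 3

Derivation:
Backward liveness scan:
Stmt 1 'u = 3': KEEP (u is live); live-in = []
Stmt 2 't = 9 - 8': DEAD (t not in live set ['u'])
Stmt 3 'y = t * 0': DEAD (y not in live set ['u'])
Stmt 4 'd = u': KEEP (d is live); live-in = ['u']
Stmt 5 'b = d': KEEP (b is live); live-in = ['d']
Stmt 6 'return b': KEEP (return); live-in = ['b']
Removed statement numbers: [2, 3]
Surviving IR:
  u = 3
  d = u
  b = d
  return b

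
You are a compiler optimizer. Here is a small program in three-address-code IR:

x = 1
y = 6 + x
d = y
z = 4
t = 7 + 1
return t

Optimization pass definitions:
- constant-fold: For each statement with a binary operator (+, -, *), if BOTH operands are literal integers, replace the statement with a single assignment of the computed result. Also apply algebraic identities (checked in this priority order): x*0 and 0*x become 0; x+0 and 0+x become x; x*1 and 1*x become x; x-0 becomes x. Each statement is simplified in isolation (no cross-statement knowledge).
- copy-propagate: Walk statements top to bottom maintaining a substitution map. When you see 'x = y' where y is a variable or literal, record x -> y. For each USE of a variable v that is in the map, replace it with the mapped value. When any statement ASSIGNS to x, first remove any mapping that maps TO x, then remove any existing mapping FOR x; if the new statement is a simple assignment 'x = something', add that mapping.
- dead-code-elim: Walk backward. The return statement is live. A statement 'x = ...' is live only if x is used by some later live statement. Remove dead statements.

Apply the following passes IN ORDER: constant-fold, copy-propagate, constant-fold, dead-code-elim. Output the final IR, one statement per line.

Initial IR:
  x = 1
  y = 6 + x
  d = y
  z = 4
  t = 7 + 1
  return t
After constant-fold (6 stmts):
  x = 1
  y = 6 + x
  d = y
  z = 4
  t = 8
  return t
After copy-propagate (6 stmts):
  x = 1
  y = 6 + 1
  d = y
  z = 4
  t = 8
  return 8
After constant-fold (6 stmts):
  x = 1
  y = 7
  d = y
  z = 4
  t = 8
  return 8
After dead-code-elim (1 stmts):
  return 8

Answer: return 8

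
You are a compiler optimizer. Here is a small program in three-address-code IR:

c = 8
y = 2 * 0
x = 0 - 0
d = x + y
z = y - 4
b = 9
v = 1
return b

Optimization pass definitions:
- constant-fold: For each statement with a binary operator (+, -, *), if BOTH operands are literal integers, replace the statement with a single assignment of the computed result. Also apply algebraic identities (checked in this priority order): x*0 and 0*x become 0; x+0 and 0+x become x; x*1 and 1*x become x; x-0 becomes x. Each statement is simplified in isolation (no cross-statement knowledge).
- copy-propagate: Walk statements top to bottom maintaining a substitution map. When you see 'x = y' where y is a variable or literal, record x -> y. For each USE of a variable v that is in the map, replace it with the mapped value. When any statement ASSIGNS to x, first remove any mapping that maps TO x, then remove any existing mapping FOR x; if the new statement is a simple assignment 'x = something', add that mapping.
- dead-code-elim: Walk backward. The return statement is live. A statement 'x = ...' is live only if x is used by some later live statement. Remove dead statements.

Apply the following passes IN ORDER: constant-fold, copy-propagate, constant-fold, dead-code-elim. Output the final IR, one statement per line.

Initial IR:
  c = 8
  y = 2 * 0
  x = 0 - 0
  d = x + y
  z = y - 4
  b = 9
  v = 1
  return b
After constant-fold (8 stmts):
  c = 8
  y = 0
  x = 0
  d = x + y
  z = y - 4
  b = 9
  v = 1
  return b
After copy-propagate (8 stmts):
  c = 8
  y = 0
  x = 0
  d = 0 + 0
  z = 0 - 4
  b = 9
  v = 1
  return 9
After constant-fold (8 stmts):
  c = 8
  y = 0
  x = 0
  d = 0
  z = -4
  b = 9
  v = 1
  return 9
After dead-code-elim (1 stmts):
  return 9

Answer: return 9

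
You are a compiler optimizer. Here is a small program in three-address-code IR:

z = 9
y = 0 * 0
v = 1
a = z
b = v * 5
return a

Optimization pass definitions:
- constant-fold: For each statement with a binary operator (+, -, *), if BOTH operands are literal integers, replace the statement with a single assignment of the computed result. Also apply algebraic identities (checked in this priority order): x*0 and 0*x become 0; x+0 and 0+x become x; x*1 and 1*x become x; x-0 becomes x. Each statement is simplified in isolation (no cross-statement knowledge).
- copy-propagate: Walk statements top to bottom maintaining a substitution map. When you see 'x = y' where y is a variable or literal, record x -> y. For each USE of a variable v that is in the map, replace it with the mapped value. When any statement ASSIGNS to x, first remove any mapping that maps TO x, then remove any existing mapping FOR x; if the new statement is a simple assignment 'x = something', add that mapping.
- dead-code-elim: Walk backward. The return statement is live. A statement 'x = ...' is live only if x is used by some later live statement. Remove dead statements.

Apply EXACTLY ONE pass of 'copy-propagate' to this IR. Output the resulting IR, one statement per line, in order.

Applying copy-propagate statement-by-statement:
  [1] z = 9  (unchanged)
  [2] y = 0 * 0  (unchanged)
  [3] v = 1  (unchanged)
  [4] a = z  -> a = 9
  [5] b = v * 5  -> b = 1 * 5
  [6] return a  -> return 9
Result (6 stmts):
  z = 9
  y = 0 * 0
  v = 1
  a = 9
  b = 1 * 5
  return 9

Answer: z = 9
y = 0 * 0
v = 1
a = 9
b = 1 * 5
return 9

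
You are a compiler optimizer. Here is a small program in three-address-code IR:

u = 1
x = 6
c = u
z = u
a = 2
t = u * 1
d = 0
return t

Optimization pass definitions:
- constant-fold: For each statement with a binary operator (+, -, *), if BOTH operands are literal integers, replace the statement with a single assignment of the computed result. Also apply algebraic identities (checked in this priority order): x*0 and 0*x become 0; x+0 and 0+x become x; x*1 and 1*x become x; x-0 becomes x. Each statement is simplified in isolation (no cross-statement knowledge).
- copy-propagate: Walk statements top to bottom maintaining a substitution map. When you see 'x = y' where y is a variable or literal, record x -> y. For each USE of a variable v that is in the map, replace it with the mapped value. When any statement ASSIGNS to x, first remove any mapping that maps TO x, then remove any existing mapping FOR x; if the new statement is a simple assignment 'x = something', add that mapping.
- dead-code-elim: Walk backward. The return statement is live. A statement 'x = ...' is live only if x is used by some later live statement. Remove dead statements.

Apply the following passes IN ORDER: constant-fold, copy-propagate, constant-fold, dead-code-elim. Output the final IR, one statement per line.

Answer: return 1

Derivation:
Initial IR:
  u = 1
  x = 6
  c = u
  z = u
  a = 2
  t = u * 1
  d = 0
  return t
After constant-fold (8 stmts):
  u = 1
  x = 6
  c = u
  z = u
  a = 2
  t = u
  d = 0
  return t
After copy-propagate (8 stmts):
  u = 1
  x = 6
  c = 1
  z = 1
  a = 2
  t = 1
  d = 0
  return 1
After constant-fold (8 stmts):
  u = 1
  x = 6
  c = 1
  z = 1
  a = 2
  t = 1
  d = 0
  return 1
After dead-code-elim (1 stmts):
  return 1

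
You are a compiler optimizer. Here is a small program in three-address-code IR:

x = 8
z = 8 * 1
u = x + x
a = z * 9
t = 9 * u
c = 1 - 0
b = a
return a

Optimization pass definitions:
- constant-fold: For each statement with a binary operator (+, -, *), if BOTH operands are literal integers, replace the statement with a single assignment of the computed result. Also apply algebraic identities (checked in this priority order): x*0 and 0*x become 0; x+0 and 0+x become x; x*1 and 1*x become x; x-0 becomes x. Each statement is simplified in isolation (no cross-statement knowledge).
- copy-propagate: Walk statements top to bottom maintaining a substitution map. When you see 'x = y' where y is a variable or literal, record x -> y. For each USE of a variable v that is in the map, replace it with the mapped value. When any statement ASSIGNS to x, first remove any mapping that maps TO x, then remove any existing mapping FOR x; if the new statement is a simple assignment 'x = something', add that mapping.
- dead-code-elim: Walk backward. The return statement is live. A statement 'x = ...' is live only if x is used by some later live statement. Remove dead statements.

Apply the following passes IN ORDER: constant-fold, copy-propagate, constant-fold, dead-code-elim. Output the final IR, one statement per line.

Answer: a = 72
return a

Derivation:
Initial IR:
  x = 8
  z = 8 * 1
  u = x + x
  a = z * 9
  t = 9 * u
  c = 1 - 0
  b = a
  return a
After constant-fold (8 stmts):
  x = 8
  z = 8
  u = x + x
  a = z * 9
  t = 9 * u
  c = 1
  b = a
  return a
After copy-propagate (8 stmts):
  x = 8
  z = 8
  u = 8 + 8
  a = 8 * 9
  t = 9 * u
  c = 1
  b = a
  return a
After constant-fold (8 stmts):
  x = 8
  z = 8
  u = 16
  a = 72
  t = 9 * u
  c = 1
  b = a
  return a
After dead-code-elim (2 stmts):
  a = 72
  return a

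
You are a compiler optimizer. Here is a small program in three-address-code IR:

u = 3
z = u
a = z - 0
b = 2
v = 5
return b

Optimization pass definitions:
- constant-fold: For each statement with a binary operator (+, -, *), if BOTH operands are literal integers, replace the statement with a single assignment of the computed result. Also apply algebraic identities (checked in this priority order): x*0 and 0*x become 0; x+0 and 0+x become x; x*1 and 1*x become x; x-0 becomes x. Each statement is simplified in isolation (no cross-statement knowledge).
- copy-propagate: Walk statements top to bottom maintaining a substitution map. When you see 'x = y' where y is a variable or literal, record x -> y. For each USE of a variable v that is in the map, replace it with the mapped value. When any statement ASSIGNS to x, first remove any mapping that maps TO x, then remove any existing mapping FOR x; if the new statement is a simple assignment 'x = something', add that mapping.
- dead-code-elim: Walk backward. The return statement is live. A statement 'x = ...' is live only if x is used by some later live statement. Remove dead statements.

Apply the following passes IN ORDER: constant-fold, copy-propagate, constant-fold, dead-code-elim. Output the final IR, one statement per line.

Answer: return 2

Derivation:
Initial IR:
  u = 3
  z = u
  a = z - 0
  b = 2
  v = 5
  return b
After constant-fold (6 stmts):
  u = 3
  z = u
  a = z
  b = 2
  v = 5
  return b
After copy-propagate (6 stmts):
  u = 3
  z = 3
  a = 3
  b = 2
  v = 5
  return 2
After constant-fold (6 stmts):
  u = 3
  z = 3
  a = 3
  b = 2
  v = 5
  return 2
After dead-code-elim (1 stmts):
  return 2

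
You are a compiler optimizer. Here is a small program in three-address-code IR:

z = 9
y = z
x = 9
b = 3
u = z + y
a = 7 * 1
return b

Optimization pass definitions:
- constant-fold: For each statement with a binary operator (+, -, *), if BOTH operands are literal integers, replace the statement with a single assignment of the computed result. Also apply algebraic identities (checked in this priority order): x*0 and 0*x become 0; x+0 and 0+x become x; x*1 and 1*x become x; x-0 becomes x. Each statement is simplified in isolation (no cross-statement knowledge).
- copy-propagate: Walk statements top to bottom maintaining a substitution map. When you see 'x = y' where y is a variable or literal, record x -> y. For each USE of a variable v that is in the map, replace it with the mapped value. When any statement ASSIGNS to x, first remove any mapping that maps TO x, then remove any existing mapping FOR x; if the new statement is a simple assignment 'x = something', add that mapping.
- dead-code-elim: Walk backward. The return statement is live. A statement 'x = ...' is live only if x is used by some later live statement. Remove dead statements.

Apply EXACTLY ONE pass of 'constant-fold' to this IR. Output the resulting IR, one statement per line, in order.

Answer: z = 9
y = z
x = 9
b = 3
u = z + y
a = 7
return b

Derivation:
Applying constant-fold statement-by-statement:
  [1] z = 9  (unchanged)
  [2] y = z  (unchanged)
  [3] x = 9  (unchanged)
  [4] b = 3  (unchanged)
  [5] u = z + y  (unchanged)
  [6] a = 7 * 1  -> a = 7
  [7] return b  (unchanged)
Result (7 stmts):
  z = 9
  y = z
  x = 9
  b = 3
  u = z + y
  a = 7
  return b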